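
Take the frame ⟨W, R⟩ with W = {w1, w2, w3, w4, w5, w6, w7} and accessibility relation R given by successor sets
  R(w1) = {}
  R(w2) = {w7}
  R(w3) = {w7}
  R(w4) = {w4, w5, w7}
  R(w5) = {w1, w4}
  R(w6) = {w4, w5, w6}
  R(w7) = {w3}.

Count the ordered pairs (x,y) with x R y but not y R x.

5

Enumerating: (w2,w7), (w4,w7), (w5,w1), (w6,w4), (w6,w5).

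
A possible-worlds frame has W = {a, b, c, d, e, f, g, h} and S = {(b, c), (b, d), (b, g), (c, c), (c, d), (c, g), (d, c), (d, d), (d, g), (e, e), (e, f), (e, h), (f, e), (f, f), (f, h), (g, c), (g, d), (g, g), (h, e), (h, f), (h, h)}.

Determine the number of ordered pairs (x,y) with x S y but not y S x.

Enumerating: (b,c), (b,d), (b,g).

3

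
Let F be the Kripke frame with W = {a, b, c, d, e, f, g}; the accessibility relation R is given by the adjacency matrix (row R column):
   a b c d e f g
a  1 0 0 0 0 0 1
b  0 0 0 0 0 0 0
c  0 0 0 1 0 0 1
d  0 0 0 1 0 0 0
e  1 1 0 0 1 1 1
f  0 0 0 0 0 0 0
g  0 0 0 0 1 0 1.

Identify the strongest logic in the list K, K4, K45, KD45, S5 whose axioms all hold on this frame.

K

Transitive (axiom 4): no — a R g and g R e, but not a R e.
Euclidean (axiom 5): no — c R d and c R g, but not d R g.
Serial (axiom D): no — b has no R-successor.
Reflexive (axiom T): no — b is not related to itself.
So F validates K; K4 would additionally require R to be transitive. The strongest is K.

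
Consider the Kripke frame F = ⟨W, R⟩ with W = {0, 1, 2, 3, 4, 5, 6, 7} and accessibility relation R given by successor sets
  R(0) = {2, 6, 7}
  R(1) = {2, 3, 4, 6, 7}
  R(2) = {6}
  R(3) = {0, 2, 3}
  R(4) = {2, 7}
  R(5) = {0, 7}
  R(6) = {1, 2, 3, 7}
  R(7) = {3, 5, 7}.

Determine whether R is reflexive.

Reflexive: no — 0 is not related to itself.

No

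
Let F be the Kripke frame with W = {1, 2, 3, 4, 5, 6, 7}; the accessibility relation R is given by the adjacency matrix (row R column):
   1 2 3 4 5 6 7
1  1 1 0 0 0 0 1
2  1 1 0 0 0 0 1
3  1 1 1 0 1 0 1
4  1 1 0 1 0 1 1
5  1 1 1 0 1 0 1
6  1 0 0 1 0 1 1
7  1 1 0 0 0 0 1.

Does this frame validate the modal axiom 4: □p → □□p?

Axiom 4 corresponds to the accessibility relation being transitive.
Transitive: no — 6 R 1 and 1 R 2, but not 6 R 2.

No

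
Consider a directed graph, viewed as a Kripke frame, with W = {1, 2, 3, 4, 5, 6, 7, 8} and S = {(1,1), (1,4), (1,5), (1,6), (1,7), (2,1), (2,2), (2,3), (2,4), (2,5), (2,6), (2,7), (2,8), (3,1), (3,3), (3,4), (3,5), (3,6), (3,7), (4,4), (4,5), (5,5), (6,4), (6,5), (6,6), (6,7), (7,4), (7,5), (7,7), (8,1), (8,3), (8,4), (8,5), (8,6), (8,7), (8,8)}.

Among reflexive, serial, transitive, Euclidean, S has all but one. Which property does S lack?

Euclidean

Reflexive: yes — every world is S-related to itself.
Serial: yes — every world has a successor (e.g. 1 S 1).
Transitive: yes — every two-step S-path is closed by a direct edge.
Euclidean: no — 1 S 4 and 1 S 6, but not 4 S 6.
Only Euclidean fails.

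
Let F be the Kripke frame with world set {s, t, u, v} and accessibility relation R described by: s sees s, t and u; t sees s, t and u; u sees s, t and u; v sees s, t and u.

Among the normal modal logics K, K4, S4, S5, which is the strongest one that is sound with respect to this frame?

Transitive (axiom 4): yes — every two-step R-path is closed by a direct edge.
Reflexive (axiom T): no — v is not related to itself.
Euclidean (axiom 5): yes — any two successors of a common world are R-related.
So F validates K, K4; S4 would additionally require R to be reflexive. The strongest is K4.

K4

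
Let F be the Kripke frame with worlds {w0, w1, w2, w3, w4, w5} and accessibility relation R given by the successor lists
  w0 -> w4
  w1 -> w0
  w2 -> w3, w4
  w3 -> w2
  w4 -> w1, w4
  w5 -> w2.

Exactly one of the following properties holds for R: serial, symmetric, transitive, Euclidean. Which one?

serial

Serial: yes — every world has a successor (e.g. w0 R w4).
Symmetric: no — w0 R w4 but not w4 R w0.
Transitive: no — w0 R w4 and w4 R w1, but not w0 R w1.
Euclidean: no — w2 R w3 and w2 R w4, but not w3 R w4.
Only serial holds.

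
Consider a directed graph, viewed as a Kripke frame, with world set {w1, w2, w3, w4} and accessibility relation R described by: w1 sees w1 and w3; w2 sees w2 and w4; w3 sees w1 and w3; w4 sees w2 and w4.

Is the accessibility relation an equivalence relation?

Reflexive: yes — every world is R-related to itself.
Symmetric: yes — every pair in R has its reverse in R.
Transitive: yes — every two-step R-path is closed by a direct edge.
So R is an equivalence relation.

Yes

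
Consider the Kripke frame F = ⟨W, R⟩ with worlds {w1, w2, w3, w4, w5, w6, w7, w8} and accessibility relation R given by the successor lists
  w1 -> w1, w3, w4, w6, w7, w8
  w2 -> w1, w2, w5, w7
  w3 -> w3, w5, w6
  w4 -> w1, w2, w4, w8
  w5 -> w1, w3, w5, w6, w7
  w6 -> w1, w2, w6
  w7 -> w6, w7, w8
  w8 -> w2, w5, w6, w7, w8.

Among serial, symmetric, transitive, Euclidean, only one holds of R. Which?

serial

Serial: yes — every world has a successor (e.g. w1 R w1).
Symmetric: no — w1 R w3 but not w3 R w1.
Transitive: no — w1 R w3 and w3 R w5, but not w1 R w5.
Euclidean: no — w1 R w3 and w1 R w4, but not w3 R w4.
Only serial holds.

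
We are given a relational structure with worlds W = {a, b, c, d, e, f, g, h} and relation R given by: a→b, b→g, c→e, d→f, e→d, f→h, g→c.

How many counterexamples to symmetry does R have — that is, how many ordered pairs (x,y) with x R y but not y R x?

Enumerating: (a,b), (b,g), (c,e), (d,f), (e,d), (f,h), (g,c).

7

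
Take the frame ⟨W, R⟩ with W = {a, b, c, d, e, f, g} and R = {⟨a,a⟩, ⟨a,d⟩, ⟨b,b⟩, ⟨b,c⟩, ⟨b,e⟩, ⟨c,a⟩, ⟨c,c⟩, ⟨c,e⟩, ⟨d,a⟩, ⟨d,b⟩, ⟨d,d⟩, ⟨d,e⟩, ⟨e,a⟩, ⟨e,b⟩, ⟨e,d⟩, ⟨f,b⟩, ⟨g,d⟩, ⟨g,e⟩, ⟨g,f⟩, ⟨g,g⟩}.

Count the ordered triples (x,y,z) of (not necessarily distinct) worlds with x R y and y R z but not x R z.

19

Enumerating: (a,d,b), (a,d,e), (b,c,a), (b,e,a), (b,e,d), (c,a,d), (c,e,b), (c,e,d), (d,b,c), (e,b,c), (e,b,e), (e,d,e), … and 7 more.
Total: 19.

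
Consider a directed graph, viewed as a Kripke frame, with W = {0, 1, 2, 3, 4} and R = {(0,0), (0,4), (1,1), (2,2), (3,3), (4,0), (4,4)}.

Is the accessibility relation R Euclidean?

Yes

Euclidean: yes — any two successors of a common world are R-related.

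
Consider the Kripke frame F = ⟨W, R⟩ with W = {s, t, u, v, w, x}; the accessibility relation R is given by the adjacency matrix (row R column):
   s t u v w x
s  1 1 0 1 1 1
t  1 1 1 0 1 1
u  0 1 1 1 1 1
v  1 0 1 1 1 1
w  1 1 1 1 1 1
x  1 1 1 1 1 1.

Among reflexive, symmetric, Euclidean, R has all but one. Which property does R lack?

Euclidean

Reflexive: yes — every world is R-related to itself.
Symmetric: yes — every pair in R has its reverse in R.
Euclidean: no — s R t and s R v, but not t R v.
Only Euclidean fails.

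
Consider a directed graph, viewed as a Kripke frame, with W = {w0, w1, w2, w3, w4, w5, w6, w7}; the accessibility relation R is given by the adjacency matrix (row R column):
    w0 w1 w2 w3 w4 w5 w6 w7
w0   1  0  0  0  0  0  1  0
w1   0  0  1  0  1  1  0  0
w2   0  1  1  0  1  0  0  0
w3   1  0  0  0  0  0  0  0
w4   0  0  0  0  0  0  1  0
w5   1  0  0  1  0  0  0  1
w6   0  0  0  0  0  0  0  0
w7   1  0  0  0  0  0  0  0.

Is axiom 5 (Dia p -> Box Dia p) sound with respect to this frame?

Axiom 5 corresponds to the accessibility relation being Euclidean.
Euclidean: no — w1 R w2 and w1 R w5, but not w2 R w5.

No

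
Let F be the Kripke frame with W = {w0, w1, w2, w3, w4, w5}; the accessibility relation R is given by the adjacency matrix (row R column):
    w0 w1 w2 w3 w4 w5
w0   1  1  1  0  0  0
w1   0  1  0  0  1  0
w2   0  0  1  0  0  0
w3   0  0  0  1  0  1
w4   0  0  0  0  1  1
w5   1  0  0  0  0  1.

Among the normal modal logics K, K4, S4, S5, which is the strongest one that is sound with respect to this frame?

Transitive (axiom 4): no — w0 R w1 and w1 R w4, but not w0 R w4.
Reflexive (axiom T): yes — every world is R-related to itself.
Euclidean (axiom 5): no — w0 R w1 and w0 R w2, but not w1 R w2.
So F validates K; K4 would additionally require R to be transitive. The strongest is K.

K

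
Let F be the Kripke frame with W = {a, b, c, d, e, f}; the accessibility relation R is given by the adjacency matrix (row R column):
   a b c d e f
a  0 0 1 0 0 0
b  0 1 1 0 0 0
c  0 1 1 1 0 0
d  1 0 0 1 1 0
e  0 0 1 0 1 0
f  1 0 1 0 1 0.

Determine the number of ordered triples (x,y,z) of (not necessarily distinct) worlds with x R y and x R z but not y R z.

Enumerating: (c,b,d), (c,d,b), (c,d,c), (d,a,a), (d,a,d), (d,a,e), (d,e,a), (d,e,d), (e,c,e), (f,a,a), (f,a,e), (f,c,a), (f,c,e), (f,e,a).

14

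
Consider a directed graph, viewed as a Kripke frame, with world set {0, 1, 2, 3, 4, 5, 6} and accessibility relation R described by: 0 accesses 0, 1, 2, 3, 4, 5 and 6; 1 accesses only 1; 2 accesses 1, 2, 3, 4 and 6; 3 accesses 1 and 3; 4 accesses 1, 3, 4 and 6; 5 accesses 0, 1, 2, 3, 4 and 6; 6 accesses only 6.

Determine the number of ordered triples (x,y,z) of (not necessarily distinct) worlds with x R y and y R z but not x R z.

1

Enumerating: (5,0,5).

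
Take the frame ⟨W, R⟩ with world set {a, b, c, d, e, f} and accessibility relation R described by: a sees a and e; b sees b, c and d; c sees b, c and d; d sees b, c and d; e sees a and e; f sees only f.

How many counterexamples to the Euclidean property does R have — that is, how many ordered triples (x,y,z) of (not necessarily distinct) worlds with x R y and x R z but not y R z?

0

R is Euclidean; there are no such tuples.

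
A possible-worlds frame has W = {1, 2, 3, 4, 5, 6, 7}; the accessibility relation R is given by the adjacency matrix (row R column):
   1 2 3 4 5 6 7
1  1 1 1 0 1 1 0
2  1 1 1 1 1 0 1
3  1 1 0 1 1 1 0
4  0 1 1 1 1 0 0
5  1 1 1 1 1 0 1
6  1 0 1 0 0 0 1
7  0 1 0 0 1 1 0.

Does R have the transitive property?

No

Transitive: no — 1 R 2 and 2 R 4, but not 1 R 4.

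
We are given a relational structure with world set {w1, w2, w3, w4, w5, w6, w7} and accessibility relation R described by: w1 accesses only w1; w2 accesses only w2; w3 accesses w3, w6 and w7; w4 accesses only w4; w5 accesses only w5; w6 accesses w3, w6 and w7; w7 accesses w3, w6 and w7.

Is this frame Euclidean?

Euclidean: yes — any two successors of a common world are R-related.

Yes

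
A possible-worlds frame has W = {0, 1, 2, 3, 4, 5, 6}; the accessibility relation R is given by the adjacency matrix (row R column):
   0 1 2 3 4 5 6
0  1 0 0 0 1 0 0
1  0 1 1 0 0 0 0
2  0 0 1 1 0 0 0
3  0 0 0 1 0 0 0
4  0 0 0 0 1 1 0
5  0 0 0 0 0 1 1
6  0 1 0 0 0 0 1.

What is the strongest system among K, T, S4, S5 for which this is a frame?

T

Reflexive (axiom T): yes — every world is R-related to itself.
Transitive (axiom 4): no — 0 R 4 and 4 R 5, but not 0 R 5.
Euclidean (axiom 5): no — 0 R 4 and 0 R 0, but not 4 R 0.
So F validates K, T; S4 would additionally require R to be transitive. The strongest is T.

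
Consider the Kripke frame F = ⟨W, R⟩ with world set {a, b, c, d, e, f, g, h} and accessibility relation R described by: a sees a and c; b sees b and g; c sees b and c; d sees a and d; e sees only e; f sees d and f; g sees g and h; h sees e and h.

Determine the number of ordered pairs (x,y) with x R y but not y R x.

7

Enumerating: (a,c), (b,g), (c,b), (d,a), (f,d), (g,h), (h,e).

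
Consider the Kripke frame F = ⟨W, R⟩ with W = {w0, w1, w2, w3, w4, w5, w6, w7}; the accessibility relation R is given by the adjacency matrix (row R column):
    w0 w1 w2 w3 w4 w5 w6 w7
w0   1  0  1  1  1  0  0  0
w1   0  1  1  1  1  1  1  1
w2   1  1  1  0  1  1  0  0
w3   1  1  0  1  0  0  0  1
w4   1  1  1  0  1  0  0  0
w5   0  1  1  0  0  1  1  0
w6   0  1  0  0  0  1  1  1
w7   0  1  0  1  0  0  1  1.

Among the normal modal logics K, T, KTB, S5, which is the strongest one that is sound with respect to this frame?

KTB

Reflexive (axiom T): yes — every world is R-related to itself.
Symmetric (axiom B): yes — every pair in R has its reverse in R.
Euclidean (axiom 5): no — w0 R w2 and w0 R w3, but not w2 R w3.
So F validates K, T, KTB; S5 would additionally require R to be Euclidean. The strongest is KTB.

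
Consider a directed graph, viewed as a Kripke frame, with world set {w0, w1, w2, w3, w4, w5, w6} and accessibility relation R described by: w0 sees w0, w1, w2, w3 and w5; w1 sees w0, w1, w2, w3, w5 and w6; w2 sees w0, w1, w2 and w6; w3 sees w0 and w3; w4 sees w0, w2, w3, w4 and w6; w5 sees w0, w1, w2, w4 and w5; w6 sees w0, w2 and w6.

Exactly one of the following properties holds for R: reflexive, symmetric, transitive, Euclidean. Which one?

reflexive

Reflexive: yes — every world is R-related to itself.
Symmetric: no — w1 R w3 but not w3 R w1.
Transitive: no — w0 R w1 and w1 R w6, but not w0 R w6.
Euclidean: no — w0 R w2 and w0 R w3, but not w2 R w3.
Only reflexive holds.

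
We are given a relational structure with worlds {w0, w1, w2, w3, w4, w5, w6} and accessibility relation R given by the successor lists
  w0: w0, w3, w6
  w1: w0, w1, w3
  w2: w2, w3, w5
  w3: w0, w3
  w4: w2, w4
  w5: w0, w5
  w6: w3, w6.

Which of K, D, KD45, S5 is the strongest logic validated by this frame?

D

Serial (axiom D): yes — every world has a successor (e.g. w0 R w0).
Euclidean (axiom 5): no — w0 R w3 and w0 R w6, but not w3 R w6.
Transitive (axiom 4): no — w1 R w0 and w0 R w6, but not w1 R w6.
Reflexive (axiom T): yes — every world is R-related to itself.
So F validates K, D; KD45 would additionally require R to be Euclidean and transitive. The strongest is D.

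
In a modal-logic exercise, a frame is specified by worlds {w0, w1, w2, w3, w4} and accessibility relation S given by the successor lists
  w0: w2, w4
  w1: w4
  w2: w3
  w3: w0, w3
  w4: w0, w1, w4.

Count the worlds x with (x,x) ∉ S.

3

Enumerating: w0, w1, w2.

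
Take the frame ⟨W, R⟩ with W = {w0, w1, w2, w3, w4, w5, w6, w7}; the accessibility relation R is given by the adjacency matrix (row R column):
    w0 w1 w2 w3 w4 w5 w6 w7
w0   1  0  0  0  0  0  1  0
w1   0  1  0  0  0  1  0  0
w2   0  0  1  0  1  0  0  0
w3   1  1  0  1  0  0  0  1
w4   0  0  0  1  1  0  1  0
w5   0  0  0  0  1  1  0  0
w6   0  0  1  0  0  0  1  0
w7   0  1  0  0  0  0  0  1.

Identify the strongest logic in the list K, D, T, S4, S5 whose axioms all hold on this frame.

T

Serial (axiom D): yes — every world has a successor (e.g. w0 R w0).
Reflexive (axiom T): yes — every world is R-related to itself.
Transitive (axiom 4): no — w0 R w6 and w6 R w2, but not w0 R w2.
Euclidean (axiom 5): no — w3 R w0 and w3 R w1, but not w0 R w1.
So F validates K, D, T; S4 would additionally require R to be transitive. The strongest is T.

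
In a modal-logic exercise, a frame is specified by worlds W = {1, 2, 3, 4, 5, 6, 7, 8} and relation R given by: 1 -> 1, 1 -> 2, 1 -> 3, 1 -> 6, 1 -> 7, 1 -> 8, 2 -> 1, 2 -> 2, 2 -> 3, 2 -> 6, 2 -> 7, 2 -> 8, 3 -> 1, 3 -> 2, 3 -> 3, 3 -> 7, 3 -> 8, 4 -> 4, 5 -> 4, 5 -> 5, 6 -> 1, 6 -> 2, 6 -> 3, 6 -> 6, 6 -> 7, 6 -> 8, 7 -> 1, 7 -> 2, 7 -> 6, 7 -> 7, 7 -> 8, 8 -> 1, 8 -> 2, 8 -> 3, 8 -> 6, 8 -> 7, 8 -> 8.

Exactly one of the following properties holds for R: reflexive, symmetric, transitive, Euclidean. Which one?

Reflexive: yes — every world is R-related to itself.
Symmetric: no — 3 R 7 but not 7 R 3.
Transitive: no — 3 R 1 and 1 R 6, but not 3 R 6.
Euclidean: no — 1 R 3 and 1 R 6, but not 3 R 6.
Only reflexive holds.

reflexive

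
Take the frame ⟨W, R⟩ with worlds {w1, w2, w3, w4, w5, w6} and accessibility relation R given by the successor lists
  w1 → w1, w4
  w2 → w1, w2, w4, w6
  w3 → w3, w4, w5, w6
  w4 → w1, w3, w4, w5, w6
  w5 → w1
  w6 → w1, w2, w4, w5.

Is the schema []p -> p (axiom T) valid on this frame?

By correspondence theory, T is valid on a frame iff R is reflexive.
Reflexive: no — w5 is not related to itself.

No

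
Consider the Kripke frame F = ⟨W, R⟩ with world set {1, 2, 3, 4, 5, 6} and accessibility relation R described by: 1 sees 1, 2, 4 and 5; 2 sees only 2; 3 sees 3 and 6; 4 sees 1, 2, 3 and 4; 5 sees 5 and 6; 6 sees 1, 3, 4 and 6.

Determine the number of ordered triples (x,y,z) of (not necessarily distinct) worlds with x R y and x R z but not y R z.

20

Enumerating: (1,2,1), (1,2,4), (1,2,5), (1,4,5), (1,5,1), (1,5,2), (1,5,4), (4,1,3), (4,2,1), (4,2,3), (4,2,4), (4,3,1), … and 8 more.
Total: 20.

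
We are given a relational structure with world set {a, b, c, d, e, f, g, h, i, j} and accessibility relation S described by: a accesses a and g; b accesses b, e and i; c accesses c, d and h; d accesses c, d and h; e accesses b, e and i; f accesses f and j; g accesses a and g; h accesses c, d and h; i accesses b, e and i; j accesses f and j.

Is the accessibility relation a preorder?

Yes

Reflexive: yes — every world is S-related to itself.
Transitive: yes — every two-step S-path is closed by a direct edge.
So S is a preorder.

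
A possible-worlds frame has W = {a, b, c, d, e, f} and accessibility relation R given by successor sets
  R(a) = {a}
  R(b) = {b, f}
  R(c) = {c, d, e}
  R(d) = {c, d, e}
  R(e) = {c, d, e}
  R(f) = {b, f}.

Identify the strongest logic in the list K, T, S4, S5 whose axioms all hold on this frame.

S5

Reflexive (axiom T): yes — every world is R-related to itself.
Transitive (axiom 4): yes — every two-step R-path is closed by a direct edge.
Euclidean (axiom 5): yes — any two successors of a common world are R-related.
So F validates K, T, S4, S5. The strongest is S5.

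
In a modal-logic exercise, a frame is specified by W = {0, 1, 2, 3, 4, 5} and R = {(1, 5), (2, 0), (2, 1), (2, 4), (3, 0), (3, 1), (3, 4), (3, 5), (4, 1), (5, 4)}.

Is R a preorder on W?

Reflexive: no — 0 is not related to itself.
Transitive: no — 1 R 5 and 5 R 4, but not 1 R 4.
So R is not a preorder.

No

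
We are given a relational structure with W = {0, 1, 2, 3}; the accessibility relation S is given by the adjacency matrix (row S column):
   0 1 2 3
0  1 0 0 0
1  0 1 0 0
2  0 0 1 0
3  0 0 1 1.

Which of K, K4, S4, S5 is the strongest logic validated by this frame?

S4

Transitive (axiom 4): yes — every two-step S-path is closed by a direct edge.
Reflexive (axiom T): yes — every world is S-related to itself.
Euclidean (axiom 5): no — 3 S 2 and 3 S 3, but not 2 S 3.
So F validates K, K4, S4; S5 would additionally require S to be Euclidean. The strongest is S4.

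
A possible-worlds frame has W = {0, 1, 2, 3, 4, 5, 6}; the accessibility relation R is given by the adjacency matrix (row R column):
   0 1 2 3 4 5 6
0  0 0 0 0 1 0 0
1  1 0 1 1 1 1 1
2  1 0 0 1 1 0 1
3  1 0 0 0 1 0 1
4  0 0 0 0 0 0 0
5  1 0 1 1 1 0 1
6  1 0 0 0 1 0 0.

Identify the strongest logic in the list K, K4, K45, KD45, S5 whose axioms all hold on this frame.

Transitive (axiom 4): yes — every two-step R-path is closed by a direct edge.
Euclidean (axiom 5): no — 1 R 0 and 1 R 2, but not 0 R 2.
Serial (axiom D): no — 4 has no R-successor.
Reflexive (axiom T): no — 0 is not related to itself.
So F validates K, K4; K45 would additionally require R to be Euclidean. The strongest is K4.

K4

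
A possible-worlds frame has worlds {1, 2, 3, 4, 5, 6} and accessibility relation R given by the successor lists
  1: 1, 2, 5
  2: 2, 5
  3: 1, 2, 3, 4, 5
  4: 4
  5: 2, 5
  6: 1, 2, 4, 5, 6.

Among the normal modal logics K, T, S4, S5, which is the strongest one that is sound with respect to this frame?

Reflexive (axiom T): yes — every world is R-related to itself.
Transitive (axiom 4): yes — every two-step R-path is closed by a direct edge.
Euclidean (axiom 5): no — 3 R 1 and 3 R 4, but not 1 R 4.
So F validates K, T, S4; S5 would additionally require R to be Euclidean. The strongest is S4.

S4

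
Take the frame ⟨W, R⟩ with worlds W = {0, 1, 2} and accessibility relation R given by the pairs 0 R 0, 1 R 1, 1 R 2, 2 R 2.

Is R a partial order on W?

Yes

Reflexive: yes — every world is R-related to itself.
Transitive: yes — every two-step R-path is closed by a direct edge.
Antisymmetric: yes — no distinct pair is related both ways.
So R is a partial order.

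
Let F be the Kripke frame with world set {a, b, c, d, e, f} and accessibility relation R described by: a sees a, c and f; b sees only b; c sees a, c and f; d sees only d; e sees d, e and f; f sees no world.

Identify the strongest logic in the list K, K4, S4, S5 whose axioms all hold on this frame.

K4

Transitive (axiom 4): yes — every two-step R-path is closed by a direct edge.
Reflexive (axiom T): no — f is not related to itself.
Euclidean (axiom 5): no — a R f and a R c, but not f R c.
So F validates K, K4; S4 would additionally require R to be reflexive. The strongest is K4.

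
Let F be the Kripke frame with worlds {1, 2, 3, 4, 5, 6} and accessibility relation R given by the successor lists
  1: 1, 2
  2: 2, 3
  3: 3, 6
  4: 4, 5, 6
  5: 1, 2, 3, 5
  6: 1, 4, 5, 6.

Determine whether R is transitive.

No

Transitive: no — 1 R 2 and 2 R 3, but not 1 R 3.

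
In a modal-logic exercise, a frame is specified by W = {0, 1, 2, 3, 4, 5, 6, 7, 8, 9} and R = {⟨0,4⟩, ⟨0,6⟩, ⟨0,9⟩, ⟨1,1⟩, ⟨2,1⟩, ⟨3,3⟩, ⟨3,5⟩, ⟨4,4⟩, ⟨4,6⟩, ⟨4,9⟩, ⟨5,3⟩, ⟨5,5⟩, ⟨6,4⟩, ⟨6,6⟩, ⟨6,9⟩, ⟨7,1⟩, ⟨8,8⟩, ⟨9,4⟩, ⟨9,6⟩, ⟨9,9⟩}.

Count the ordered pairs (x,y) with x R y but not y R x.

5

Enumerating: (0,4), (0,6), (0,9), (2,1), (7,1).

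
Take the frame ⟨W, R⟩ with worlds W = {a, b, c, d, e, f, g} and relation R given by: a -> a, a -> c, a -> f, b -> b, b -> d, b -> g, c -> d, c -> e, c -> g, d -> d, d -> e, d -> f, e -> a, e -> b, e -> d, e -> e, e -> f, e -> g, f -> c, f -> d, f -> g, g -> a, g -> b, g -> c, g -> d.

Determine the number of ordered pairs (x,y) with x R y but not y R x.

13

Enumerating: (a,c), (a,f), (b,d), (c,d), (c,e), (e,a), (e,b), (e,f), (e,g), (f,c), (f,g), (g,a), (g,d).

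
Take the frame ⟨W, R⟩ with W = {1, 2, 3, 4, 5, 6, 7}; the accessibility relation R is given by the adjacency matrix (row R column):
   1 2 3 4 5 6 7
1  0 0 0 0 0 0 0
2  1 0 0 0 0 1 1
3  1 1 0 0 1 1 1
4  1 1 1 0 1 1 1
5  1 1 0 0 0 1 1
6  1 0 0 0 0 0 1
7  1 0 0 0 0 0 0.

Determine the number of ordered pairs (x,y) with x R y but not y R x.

21

Enumerating: (2,1), (2,6), (2,7), (3,1), (3,2), (3,5), (3,6), (3,7), (4,1), (4,2), (4,3), (4,5), … and 9 more.
Total: 21.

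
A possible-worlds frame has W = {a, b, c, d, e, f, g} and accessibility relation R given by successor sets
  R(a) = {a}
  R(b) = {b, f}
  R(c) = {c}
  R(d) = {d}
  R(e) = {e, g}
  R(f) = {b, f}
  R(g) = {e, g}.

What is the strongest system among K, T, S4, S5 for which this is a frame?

S5

Reflexive (axiom T): yes — every world is R-related to itself.
Transitive (axiom 4): yes — every two-step R-path is closed by a direct edge.
Euclidean (axiom 5): yes — any two successors of a common world are R-related.
So F validates K, T, S4, S5. The strongest is S5.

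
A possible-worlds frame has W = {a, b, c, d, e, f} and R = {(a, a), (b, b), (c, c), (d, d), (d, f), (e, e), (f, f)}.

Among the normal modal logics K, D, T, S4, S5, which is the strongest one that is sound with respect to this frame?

S4

Serial (axiom D): yes — every world has a successor (e.g. a R a).
Reflexive (axiom T): yes — every world is R-related to itself.
Transitive (axiom 4): yes — every two-step R-path is closed by a direct edge.
Euclidean (axiom 5): no — d R f and d R d, but not f R d.
So F validates K, D, T, S4; S5 would additionally require R to be Euclidean. The strongest is S4.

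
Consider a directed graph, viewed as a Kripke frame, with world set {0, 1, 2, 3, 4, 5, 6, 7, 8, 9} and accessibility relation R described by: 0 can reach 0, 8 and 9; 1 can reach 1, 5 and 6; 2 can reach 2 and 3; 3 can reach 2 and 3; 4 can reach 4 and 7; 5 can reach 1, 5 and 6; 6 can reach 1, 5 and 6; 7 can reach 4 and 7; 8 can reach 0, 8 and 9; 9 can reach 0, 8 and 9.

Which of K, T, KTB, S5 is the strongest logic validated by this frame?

S5

Reflexive (axiom T): yes — every world is R-related to itself.
Symmetric (axiom B): yes — every pair in R has its reverse in R.
Euclidean (axiom 5): yes — any two successors of a common world are R-related.
So F validates K, T, KTB, S5. The strongest is S5.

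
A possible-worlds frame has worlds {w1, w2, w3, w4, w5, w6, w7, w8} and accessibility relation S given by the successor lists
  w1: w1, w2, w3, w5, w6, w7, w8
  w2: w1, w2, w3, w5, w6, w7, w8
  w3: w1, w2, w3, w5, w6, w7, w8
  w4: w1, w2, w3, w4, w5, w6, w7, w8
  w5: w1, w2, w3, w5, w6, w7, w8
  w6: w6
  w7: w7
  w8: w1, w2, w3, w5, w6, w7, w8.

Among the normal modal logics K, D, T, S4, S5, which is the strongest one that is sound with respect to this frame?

Serial (axiom D): yes — every world has a successor (e.g. w1 S w1).
Reflexive (axiom T): yes — every world is S-related to itself.
Transitive (axiom 4): yes — every two-step S-path is closed by a direct edge.
Euclidean (axiom 5): no — w1 S w6 and w1 S w2, but not w6 S w2.
So F validates K, D, T, S4; S5 would additionally require S to be Euclidean. The strongest is S4.

S4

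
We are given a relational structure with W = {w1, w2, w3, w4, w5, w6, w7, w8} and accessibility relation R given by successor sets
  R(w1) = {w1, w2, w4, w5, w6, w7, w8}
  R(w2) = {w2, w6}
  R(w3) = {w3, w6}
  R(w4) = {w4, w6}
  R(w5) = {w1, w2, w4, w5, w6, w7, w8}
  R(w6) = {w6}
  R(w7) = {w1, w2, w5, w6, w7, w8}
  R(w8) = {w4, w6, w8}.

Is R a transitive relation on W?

No

Transitive: no — w7 R w1 and w1 R w4, but not w7 R w4.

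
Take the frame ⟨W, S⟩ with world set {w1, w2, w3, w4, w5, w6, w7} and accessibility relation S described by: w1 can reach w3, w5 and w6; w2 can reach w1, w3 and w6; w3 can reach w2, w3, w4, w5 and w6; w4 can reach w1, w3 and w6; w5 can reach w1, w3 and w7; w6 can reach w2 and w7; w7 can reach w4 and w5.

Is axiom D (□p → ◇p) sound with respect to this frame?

Yes

The schema D characterises exactly the serial frames.
Serial: yes — every world has a successor (e.g. w1 S w3).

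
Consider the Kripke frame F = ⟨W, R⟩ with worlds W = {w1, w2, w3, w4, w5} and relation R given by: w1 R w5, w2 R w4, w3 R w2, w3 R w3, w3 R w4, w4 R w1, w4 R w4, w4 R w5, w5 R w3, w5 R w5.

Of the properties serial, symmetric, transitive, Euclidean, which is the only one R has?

Serial: yes — every world has a successor (e.g. w1 R w5).
Symmetric: no — w1 R w5 but not w5 R w1.
Transitive: no — w1 R w5 and w5 R w3, but not w1 R w3.
Euclidean: no — w3 R w4 and w3 R w2, but not w4 R w2.
Only serial holds.

serial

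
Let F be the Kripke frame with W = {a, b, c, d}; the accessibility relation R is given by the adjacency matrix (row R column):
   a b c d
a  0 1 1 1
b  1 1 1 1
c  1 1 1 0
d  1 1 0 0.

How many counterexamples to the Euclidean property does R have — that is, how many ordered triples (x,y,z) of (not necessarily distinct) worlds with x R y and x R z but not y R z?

Enumerating: (a,c,d), (a,d,c), (a,d,d), (b,a,a), (b,c,d), (b,d,c), (b,d,d), (c,a,a), (d,a,a).

9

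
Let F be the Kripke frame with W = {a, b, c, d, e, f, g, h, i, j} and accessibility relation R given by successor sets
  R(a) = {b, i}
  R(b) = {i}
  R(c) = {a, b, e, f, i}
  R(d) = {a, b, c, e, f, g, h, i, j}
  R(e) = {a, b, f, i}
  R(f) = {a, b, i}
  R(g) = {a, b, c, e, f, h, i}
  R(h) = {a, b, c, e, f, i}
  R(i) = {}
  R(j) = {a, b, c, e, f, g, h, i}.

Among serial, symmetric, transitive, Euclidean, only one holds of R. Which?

Serial: no — i has no R-successor.
Symmetric: no — a R b but not b R a.
Transitive: yes — every two-step R-path is closed by a direct edge.
Euclidean: no — a R i and a R b, but not i R b.
Only transitive holds.

transitive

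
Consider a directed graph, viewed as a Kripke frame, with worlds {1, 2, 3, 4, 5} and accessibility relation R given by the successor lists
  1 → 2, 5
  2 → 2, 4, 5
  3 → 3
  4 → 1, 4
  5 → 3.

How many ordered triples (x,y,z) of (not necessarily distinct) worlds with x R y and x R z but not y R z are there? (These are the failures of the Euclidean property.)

9

Enumerating: (1,5,2), (1,5,5), (2,4,2), (2,4,5), (2,5,2), (2,5,4), (2,5,5), (4,1,1), (4,1,4).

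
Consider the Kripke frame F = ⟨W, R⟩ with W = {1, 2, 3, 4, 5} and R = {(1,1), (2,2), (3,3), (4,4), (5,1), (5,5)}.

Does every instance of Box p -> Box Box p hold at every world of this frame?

The schema 4 characterises exactly the transitive frames.
Transitive: yes — every two-step R-path is closed by a direct edge.

Yes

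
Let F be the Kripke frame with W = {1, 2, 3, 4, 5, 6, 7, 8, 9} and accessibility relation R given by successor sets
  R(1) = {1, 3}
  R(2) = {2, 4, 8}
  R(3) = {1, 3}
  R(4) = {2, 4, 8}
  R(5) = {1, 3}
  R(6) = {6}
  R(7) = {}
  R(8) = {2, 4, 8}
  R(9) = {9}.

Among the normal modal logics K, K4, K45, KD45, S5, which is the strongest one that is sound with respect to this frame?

Transitive (axiom 4): yes — every two-step R-path is closed by a direct edge.
Euclidean (axiom 5): yes — any two successors of a common world are R-related.
Serial (axiom D): no — 7 has no R-successor.
Reflexive (axiom T): no — 5 is not related to itself.
So F validates K, K4, K45; KD45 would additionally require R to be serial. The strongest is K45.

K45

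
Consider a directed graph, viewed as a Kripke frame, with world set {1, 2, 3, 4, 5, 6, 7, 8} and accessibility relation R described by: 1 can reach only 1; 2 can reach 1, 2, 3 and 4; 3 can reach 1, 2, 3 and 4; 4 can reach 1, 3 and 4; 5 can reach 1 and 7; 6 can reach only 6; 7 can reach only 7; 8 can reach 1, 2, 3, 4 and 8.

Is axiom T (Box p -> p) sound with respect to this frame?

No

Axiom T corresponds to the accessibility relation being reflexive.
Reflexive: no — 5 is not related to itself.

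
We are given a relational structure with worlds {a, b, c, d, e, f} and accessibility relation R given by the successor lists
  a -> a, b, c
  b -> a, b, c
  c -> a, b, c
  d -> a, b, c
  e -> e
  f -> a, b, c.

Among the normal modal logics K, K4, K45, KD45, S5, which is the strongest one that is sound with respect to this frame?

Transitive (axiom 4): yes — every two-step R-path is closed by a direct edge.
Euclidean (axiom 5): yes — any two successors of a common world are R-related.
Serial (axiom D): yes — every world has a successor (e.g. a R a).
Reflexive (axiom T): no — d is not related to itself.
So F validates K, K4, K45, KD45; S5 would additionally require R to be reflexive. The strongest is KD45.

KD45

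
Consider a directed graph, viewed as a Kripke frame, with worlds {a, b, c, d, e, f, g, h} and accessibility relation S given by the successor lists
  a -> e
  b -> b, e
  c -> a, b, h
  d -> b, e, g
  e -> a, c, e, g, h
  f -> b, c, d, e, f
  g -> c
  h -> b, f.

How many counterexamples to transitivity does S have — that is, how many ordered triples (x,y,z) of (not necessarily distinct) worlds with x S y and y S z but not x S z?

Enumerating: (a,e,a), (a,e,c), (a,e,g), (a,e,h), (b,e,a), (b,e,c), (b,e,g), (b,e,h), (c,a,e), (c,b,e), (c,h,f), (d,e,a), … and 19 more.
Total: 31.

31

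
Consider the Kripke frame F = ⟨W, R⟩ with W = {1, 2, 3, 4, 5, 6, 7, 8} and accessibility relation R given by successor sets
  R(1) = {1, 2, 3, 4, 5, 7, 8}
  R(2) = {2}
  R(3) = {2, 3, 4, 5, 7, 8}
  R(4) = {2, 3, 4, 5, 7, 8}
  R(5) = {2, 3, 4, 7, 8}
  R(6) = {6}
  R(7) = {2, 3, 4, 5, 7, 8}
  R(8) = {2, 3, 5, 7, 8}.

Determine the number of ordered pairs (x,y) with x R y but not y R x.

12

Enumerating: (1,2), (1,3), (1,4), (1,5), (1,7), (1,8), (3,2), (4,2), (4,8), (5,2), (7,2), (8,2).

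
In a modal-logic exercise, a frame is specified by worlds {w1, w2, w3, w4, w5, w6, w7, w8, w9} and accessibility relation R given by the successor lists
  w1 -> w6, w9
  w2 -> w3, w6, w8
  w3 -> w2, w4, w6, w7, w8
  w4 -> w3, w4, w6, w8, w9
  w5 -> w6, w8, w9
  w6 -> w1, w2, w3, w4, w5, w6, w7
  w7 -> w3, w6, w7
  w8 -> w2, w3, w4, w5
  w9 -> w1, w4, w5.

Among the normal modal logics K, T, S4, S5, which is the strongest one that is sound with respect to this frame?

Reflexive (axiom T): no — w1 is not related to itself.
Transitive (axiom 4): no — w1 R w6 and w6 R w2, but not w1 R w2.
Euclidean (axiom 5): no — w1 R w6 and w1 R w9, but not w6 R w9.
So F validates K; T would additionally require R to be reflexive. The strongest is K.

K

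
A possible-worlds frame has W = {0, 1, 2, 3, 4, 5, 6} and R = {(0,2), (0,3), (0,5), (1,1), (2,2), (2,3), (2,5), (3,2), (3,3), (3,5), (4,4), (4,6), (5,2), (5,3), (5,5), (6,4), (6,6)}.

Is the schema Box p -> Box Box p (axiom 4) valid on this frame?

Yes

Axiom 4 corresponds to the accessibility relation being transitive.
Transitive: yes — every two-step R-path is closed by a direct edge.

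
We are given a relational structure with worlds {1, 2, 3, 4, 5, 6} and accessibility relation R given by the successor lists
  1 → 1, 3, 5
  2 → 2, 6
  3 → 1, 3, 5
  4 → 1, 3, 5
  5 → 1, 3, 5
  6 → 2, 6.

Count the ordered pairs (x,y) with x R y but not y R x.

Enumerating: (4,1), (4,3), (4,5).

3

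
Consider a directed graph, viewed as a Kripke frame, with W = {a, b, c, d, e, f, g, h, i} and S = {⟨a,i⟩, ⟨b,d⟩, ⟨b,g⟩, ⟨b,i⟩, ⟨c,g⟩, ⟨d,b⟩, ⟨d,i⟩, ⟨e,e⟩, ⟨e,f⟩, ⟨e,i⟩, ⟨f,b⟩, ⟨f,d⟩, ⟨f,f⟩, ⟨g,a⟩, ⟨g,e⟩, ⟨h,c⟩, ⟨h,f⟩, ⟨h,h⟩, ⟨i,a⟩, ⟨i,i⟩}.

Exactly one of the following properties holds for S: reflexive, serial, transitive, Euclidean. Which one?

Reflexive: no — a is not related to itself.
Serial: yes — every world has a successor (e.g. a S i).
Transitive: no — b S g and g S a, but not b S a.
Euclidean: no — b S d and b S g, but not d S g.
Only serial holds.

serial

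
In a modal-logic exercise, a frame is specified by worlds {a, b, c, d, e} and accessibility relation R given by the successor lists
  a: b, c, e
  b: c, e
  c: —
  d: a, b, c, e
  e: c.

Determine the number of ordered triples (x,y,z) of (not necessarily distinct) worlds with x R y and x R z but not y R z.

Enumerating: (a,b,b), (a,c,b), (a,c,c), (a,c,e), (a,e,b), (a,e,e), (b,c,c), (b,c,e), (b,e,e), (d,a,a), (d,b,a), (d,b,b), … and 8 more.
Total: 20.

20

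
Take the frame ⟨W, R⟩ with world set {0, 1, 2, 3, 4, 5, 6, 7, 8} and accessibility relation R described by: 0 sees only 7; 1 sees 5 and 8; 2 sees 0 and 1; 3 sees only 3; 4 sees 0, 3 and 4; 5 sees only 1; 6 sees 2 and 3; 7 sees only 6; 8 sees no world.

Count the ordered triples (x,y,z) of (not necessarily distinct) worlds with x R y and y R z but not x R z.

12

Enumerating: (0,7,6), (1,5,1), (2,0,7), (2,1,5), (2,1,8), (4,0,7), (5,1,5), (5,1,8), (6,2,0), (6,2,1), (7,6,2), (7,6,3).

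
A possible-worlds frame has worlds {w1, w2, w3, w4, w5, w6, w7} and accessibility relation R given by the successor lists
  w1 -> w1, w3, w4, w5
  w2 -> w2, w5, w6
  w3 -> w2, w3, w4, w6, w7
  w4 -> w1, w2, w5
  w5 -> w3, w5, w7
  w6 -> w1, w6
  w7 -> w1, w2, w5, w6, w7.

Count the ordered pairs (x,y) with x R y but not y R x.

Enumerating: (w1,w3), (w1,w5), (w2,w5), (w2,w6), (w3,w2), (w3,w4), (w3,w6), (w3,w7), (w4,w2), (w4,w5), (w5,w3), (w6,w1), (w7,w1), (w7,w2), (w7,w6).

15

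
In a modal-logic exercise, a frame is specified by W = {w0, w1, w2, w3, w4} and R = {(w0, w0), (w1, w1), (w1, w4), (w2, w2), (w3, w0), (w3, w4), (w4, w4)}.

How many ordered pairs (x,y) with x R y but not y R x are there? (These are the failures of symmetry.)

3

Enumerating: (w1,w4), (w3,w0), (w3,w4).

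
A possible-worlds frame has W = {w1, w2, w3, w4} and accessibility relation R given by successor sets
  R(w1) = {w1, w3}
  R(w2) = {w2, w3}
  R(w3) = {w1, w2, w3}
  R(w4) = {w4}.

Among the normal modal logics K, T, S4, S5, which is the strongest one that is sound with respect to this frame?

T

Reflexive (axiom T): yes — every world is R-related to itself.
Transitive (axiom 4): no — w1 R w3 and w3 R w2, but not w1 R w2.
Euclidean (axiom 5): no — w3 R w1 and w3 R w2, but not w1 R w2.
So F validates K, T; S4 would additionally require R to be transitive. The strongest is T.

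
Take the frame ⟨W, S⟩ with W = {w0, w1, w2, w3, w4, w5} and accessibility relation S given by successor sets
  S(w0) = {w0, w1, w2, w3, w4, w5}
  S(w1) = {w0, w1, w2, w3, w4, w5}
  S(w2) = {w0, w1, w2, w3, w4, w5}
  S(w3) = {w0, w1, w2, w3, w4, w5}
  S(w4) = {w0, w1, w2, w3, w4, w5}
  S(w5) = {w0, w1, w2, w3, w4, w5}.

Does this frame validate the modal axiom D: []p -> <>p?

Yes

The schema D characterises exactly the serial frames.
Serial: yes — every world has a successor (e.g. w0 S w0).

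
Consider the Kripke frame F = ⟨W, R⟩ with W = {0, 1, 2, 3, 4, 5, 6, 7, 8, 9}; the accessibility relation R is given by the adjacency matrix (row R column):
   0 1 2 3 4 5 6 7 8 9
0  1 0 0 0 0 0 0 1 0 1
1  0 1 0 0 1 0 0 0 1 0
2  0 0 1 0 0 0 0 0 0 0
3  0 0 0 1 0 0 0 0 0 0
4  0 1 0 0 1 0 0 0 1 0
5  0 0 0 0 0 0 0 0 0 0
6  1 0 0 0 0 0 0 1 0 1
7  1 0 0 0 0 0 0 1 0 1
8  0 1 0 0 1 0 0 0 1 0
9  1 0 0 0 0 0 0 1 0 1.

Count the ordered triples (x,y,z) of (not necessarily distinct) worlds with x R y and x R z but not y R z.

0

R is Euclidean; there are no such tuples.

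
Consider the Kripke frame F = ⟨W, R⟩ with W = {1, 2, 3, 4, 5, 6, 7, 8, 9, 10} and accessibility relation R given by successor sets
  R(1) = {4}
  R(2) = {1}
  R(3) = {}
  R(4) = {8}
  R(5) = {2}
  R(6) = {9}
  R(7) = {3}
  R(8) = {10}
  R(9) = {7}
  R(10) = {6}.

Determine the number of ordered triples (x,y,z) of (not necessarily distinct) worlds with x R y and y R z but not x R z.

Enumerating: (1,4,8), (10,6,9), (2,1,4), (4,8,10), (5,2,1), (6,9,7), (8,10,6), (9,7,3).

8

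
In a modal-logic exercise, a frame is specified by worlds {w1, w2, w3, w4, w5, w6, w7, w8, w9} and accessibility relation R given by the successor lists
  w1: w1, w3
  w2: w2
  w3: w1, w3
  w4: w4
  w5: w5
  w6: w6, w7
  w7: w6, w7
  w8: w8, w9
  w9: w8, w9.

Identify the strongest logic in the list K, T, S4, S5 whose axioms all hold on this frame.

S5

Reflexive (axiom T): yes — every world is R-related to itself.
Transitive (axiom 4): yes — every two-step R-path is closed by a direct edge.
Euclidean (axiom 5): yes — any two successors of a common world are R-related.
So F validates K, T, S4, S5. The strongest is S5.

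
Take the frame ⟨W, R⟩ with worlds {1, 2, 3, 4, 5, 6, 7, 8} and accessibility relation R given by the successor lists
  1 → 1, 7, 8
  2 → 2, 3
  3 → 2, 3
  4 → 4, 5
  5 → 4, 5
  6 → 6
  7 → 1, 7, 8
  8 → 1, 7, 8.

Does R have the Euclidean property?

Yes

Euclidean: yes — any two successors of a common world are R-related.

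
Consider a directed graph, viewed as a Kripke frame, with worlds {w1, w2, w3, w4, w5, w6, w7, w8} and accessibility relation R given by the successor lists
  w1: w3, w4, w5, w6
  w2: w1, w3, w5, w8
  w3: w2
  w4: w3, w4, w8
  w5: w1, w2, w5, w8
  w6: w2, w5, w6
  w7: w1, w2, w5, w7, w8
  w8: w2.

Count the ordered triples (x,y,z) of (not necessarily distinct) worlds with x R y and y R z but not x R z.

Enumerating: (w1,w3,w2), (w1,w4,w8), (w1,w5,w1), (w1,w5,w2), (w1,w5,w8), (w1,w6,w2), (w2,w1,w4), (w2,w1,w6), (w2,w3,w2), (w2,w5,w2), (w2,w8,w2), (w3,w2,w1), … and 22 more.
Total: 34.

34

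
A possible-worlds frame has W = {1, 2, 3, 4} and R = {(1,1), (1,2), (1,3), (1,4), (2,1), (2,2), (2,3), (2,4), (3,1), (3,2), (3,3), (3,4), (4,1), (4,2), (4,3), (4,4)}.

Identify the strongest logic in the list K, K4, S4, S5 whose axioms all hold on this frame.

S5

Transitive (axiom 4): yes — every two-step R-path is closed by a direct edge.
Reflexive (axiom T): yes — every world is R-related to itself.
Euclidean (axiom 5): yes — any two successors of a common world are R-related.
So F validates K, K4, S4, S5. The strongest is S5.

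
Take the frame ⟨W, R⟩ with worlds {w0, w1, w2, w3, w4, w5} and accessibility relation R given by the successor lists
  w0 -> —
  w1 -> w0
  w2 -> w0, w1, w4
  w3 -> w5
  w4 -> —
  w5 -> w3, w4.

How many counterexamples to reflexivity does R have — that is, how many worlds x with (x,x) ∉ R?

6

Enumerating: w0, w1, w2, w3, w4, w5.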